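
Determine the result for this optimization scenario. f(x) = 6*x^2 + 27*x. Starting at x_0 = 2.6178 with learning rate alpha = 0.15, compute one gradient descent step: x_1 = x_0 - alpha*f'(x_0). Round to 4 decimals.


We compute the gradient at x_0 and apply the update.
f'(x) = 12*x + 27
f'(2.6178) = 12*2.6178 + 27 = 58.4136
x_1 = 2.6178 - 0.15*58.4136 = -6.1442


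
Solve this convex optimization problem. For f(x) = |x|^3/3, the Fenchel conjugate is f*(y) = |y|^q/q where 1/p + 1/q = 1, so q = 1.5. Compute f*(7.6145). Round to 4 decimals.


The conjugate exponent q satisfies 1/p + 1/q = 1.
p = 3, so q = 3/(3 - 1) = 1.5
|y|^q = 7.6145^1.5 = 21.0117
f*(7.6145) = 21.0117 / 1.5 = 14.0078


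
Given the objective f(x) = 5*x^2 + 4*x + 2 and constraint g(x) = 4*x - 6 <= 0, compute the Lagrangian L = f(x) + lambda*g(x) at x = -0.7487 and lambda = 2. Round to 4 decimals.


Step 1: Evaluate f(x).
f(-0.7487) = 5*(-0.7487)^2 + 4*(-0.7487) + 2 = 1.808
Step 2: Evaluate g(x).
g(-0.7487) = 4*-0.7487 - 6 = -8.9948
Step 3: Compute Lagrangian.
L = 1.808 + 2*-8.9948 = -16.1816


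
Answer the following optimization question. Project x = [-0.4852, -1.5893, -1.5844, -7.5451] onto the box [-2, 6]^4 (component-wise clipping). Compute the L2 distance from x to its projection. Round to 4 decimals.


Project each component onto [-2, 6].
clip(-0.4852) = -0.4852, clip(-1.5893) = -1.5893, clip(-1.5844) = -1.5844, clip(-7.5451) = -2.0
Projection = [-0.4852, -1.5893, -1.5844, -2.0]
Squared diffs: [0.0, 0.0, 0.0, 30.7481]
Distance = sqrt(30.7481) = 5.5451


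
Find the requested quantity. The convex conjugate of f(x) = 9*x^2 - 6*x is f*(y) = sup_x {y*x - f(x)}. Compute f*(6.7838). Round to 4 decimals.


f*(y) = sup_x {y*x - a*x^2 - b*x} = sup_x {(y-b)*x - a*x^2}
FOC: (y - b) - 2a*x = 0 => x* = (y - b)/(2a)
x* = (6.7838 + 6)/(2*9) = 0.7102
f*(6.7838) = (y-b)^2/(4a) = (6.7838 + 6)^2/(4*9)
= 163.4255/36 = 4.5396


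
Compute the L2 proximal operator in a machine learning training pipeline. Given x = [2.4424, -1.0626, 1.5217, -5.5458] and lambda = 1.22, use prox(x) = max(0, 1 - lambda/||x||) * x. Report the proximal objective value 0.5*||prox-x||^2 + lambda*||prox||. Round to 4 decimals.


Step 1: Compute ||x||.
||x|| = 6.3377
Step 2: Compute scaling factor.
scale = max(0, 1 - 1.22/6.3377) = 0.8075
Step 3: prox(x) = [1.9722, -0.858, 1.2288, -4.4782]
||prox(x)|| = 5.1177
Step 4: Proximal objective.
0.5*||prox-x||^2 = 0.7442
lambda*||prox|| = 6.2436
Total = 6.9877


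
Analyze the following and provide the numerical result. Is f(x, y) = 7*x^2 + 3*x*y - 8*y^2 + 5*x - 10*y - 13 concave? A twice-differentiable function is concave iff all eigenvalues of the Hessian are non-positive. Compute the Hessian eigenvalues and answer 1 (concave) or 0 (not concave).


The Hessian of f(x,y) = 7*x^2 + 3*x*y - 8*y^2 + 5*x - 10*y - 13 is:
H = [[14, 3], [3, -16]]
Trace = 14 - 16 = -2
Determinant = 14*-16 - (3)^2 = -233
Discriminant = (-2)^2 - 4*-233 = 936.0
Eigenvalues: lambda_1 = -16.2971, lambda_2 = 14.2971
The function is not concave.

0


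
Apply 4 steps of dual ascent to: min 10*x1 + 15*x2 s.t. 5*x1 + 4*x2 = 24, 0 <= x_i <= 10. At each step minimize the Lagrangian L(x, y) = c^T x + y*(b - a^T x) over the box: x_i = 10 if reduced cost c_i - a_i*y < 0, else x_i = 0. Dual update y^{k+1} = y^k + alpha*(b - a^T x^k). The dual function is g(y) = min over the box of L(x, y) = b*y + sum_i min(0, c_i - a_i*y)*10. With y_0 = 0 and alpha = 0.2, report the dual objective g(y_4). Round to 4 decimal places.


Dual ascent for LP: min 10*x1 + 15*x2, 5*x1 + 4*x2 = 24, 0 <= x_i <= 10
Step 1: y^k = 0.0, reduced costs: (10.0, 15.0)
  x^k = (0.0, 0.0), subgradient = b - a^T x = 24.0
  y^{k+1} = 0.0 + 0.2*24.0 = 4.8
Step 2: y^k = 4.8, reduced costs: (-14.0, -4.2)
  x^k = (10.0, 10.0), subgradient = b - a^T x = -66.0
  y^{k+1} = 4.8 + 0.2*-66.0 = -8.4
Step 3: y^k = -8.4, reduced costs: (52.0, 48.6)
  x^k = (0.0, 0.0), subgradient = b - a^T x = 24.0
  y^{k+1} = -8.4 + 0.2*24.0 = -3.6
Step 4: y^k = -3.6, reduced costs: (28.0, 29.4)
  x^k = (0.0, 0.0), subgradient = b - a^T x = 24.0
  y^{k+1} = -3.6 + 0.2*24.0 = 1.2
Dual objective at y_4 = 1.2: reduced costs (4.0, 10.2), box minimizer x = (0.0, 0.0)
g(y_4) = b*y + (c1 - a1*y)*x1 + (c2 - a2*y)*x2 = 24*1.2 + 4.0*0.0 + 10.2*0.0 = 28.8 + 0.0 + 0.0 = 28.8


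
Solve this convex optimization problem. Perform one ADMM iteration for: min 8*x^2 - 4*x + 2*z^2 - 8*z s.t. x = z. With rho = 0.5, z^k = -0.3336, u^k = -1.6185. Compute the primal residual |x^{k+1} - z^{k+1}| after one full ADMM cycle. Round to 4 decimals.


ADMM iteration with rho = 0.5, z^k = -0.3336, u^k = -1.6185
Step 1: x-update.
Minimize 8*x^2 - 4*x + (0.5/2)*(x + 0.3336 - 1.6185)^2
FOC: (2*8 + 0.5)*x = 4 + 0.5*(-0.3336 + 1.6185)
x^{k+1} = 0.2814
Step 2: z-update.
Minimize 2*z^2 - 8*z + (0.5/2)*(0.2814 - z - 1.6185)^2
FOC: (2*2 + 0.5)*z = 8 + 0.5*(0.2814 - 1.6185)
z^{k+1} = 1.6292
Step 3: u-update.
u^{k+1} = -1.6185 + 0.2814 - 1.6292 = -2.9663
Step 4: Primal residual = |0.2814 - 1.6292| = 1.3478


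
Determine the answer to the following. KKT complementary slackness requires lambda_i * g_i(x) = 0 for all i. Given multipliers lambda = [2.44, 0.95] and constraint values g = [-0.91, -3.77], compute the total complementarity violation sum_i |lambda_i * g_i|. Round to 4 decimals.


KKT complementary slackness check:
lambda_1 * g_1 = 2.44 * -0.91 = -2.2204
lambda_2 * g_2 = 0.95 * -3.77 = -3.5815
Total violation = 2.2204 + 3.5815 = 5.8019


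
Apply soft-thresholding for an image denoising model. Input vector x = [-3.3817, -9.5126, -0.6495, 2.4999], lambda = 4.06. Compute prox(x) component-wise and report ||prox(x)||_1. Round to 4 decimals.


Soft-thresholding with lambda = 4.06:
prox(-3.3817) = sign(-3.3817)*max(|-3.3817| - 4.06, 0) = 0.0
prox(-9.5126) = sign(-9.5126)*max(|-9.5126| - 4.06, 0) = -5.4526
prox(-0.6495) = sign(-0.6495)*max(|-0.6495| - 4.06, 0) = 0.0
prox(2.4999) = sign(2.4999)*max(|2.4999| - 4.06, 0) = 0.0
prox(x) = [0.0, -5.4526, 0.0, 0.0]
||prox(x)||_1 = 0.0 + 5.4526 + 0.0 + 0.0 = 5.4526


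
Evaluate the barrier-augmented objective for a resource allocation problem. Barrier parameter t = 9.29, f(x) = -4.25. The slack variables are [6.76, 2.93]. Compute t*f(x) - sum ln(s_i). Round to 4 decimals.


Step 1: Compute log-barrier.
ln values: [1.911, 1.075]
phi = -(1.911 + 1.075) = -2.986
Step 2: Compute augmented objective.
t*f(x) = 9.29*-4.25 = -39.4825
Total = -39.4825 - 2.986 = -42.4685


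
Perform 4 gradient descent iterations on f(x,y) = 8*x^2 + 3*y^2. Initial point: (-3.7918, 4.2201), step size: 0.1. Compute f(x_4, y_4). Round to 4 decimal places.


Gradient descent on f(x,y) = 8*x^2 + 3*y^2.
Starting point: (-3.7918, 4.2201), alpha = 0.1
Step 1: grad_x = 2*8*-3.7918 = -60.6688, grad_y = 2*3*4.2201 = 25.3206
  x_1 = -3.7918 - 0.1*-60.6688 = 2.2751
  y_1 = 4.2201 - 0.1*25.3206 = 1.688
Step 2: grad_x = 2*8*2.2751 = 36.4013, grad_y = 2*3*1.688 = 10.1282
  x_2 = 2.2751 - 0.1*36.4013 = -1.365
  y_2 = 1.688 - 0.1*10.1282 = 0.6752
Step 3: grad_x = 2*8*-1.365 = -21.8408, grad_y = 2*3*0.6752 = 4.0513
  x_3 = -1.365 - 0.1*-21.8408 = 0.819
  y_3 = 0.6752 - 0.1*4.0513 = 0.2701
Step 4: grad_x = 2*8*0.819 = 13.1045, grad_y = 2*3*0.2701 = 1.6205
  x_4 = 0.819 - 0.1*13.1045 = -0.4914
  y_4 = 0.2701 - 0.1*1.6205 = 0.108
f(-0.4914, 0.108) = 8*(-0.4914)^2 + 3*0.108^2 = 1.9669


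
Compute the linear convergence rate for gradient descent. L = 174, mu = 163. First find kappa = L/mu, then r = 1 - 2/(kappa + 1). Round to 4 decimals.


Step 1: Compute the condition number.
kappa = L/mu = 174/163 = 1.0675
Step 2: Compute the convergence rate.
r = 1 - 2/(kappa + 1) = 1 - 2*mu/(L + mu) = (L - mu)/(L + mu) = 11/337 = 0.0326


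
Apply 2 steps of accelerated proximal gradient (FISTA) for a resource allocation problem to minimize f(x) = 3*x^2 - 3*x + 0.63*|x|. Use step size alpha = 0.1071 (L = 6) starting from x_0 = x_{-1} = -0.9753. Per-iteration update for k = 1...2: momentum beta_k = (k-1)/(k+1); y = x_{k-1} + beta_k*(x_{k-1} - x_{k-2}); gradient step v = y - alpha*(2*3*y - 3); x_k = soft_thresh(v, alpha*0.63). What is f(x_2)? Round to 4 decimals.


FISTA on f(x) = 3*x^2 - 3*x + 0.63*|x|
L = 6, alpha = 0.1071
Iteration 1: beta = 0.0, y = -0.9753 + 0.0*(-0.9753 + 0.9753) = -0.9753
  grad(y) = -8.8518, v = y - alpha*grad = -0.0273
  prox(v) = soft_thresh(-0.0273, 0.0675) = 0.0
Iteration 2: beta = 0.3333, y = 0.0 + 0.3333*(0.0 + 0.9753) = 0.3251
  grad(y) = -1.0494, v = y - alpha*grad = 0.4375
  prox(v) = soft_thresh(0.4375, 0.0675) = 0.37
f(x_2) = 3*0.37^2 - 3*0.37 + 0.63*|0.37| = -0.4662


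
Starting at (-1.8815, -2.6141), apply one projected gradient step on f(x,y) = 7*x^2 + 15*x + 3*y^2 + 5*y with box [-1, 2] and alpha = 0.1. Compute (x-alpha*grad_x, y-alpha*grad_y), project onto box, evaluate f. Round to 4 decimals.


Step 1: Compute gradient at (-1.8815, -2.6141).
grad_x = 2*7*-1.8815 + 15 = -11.341
grad_y = 2*3*-2.6141 + 5 = -10.6846
Step 2: Gradient step.
x_raw = -1.8815 - 0.1*-11.341 = -0.7474
y_raw = -2.6141 - 0.1*-10.6846 = -1.5456
Step 3: Project onto [-1, 2].
x_proj = clip(-0.7474) = -0.7474
y_proj = clip(-1.5456) = -1.0
Step 4: Evaluate f.
f(-0.7474, -1.0) = -9.3008


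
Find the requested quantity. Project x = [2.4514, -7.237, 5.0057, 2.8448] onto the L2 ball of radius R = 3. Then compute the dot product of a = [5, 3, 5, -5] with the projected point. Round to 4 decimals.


Step 1: Compute ||x|| (intermediates to 6 decimals).
||x|| = sqrt(2.4514^2 + (-7.237)^2 + 5.0057^2 + 2.8448^2) = 9.567312
Step 2: Project.
Since ||x|| > R, scale = R/||x|| = 3/9.567312 = 0.313568, proj(x) = scale * x
proj(x) = [0.768681, -2.269292, 1.569627, 0.892038]
Step 3: Dot product.
a^T * proj(x) = 5*0.768681 + 3*(-2.269292) + 5*1.569627 - 5*0.892038 = 0.4235


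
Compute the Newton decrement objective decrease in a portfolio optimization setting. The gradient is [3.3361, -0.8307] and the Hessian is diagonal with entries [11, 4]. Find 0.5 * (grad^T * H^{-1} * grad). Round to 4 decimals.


Step 1: H is diagonal, so H^(-1) * g = [0.3033, -0.2077].
Step 2: g^T H^(-1) g = sum_i g_i^2 / H_ii
  = (3.3361)^2/11 + (-0.8307)^2/4
  = 1.0118 + 0.1725 = 1.1843
Step 3: Objective decrease = 0.5 * g^T H^(-1) g = 0.5921


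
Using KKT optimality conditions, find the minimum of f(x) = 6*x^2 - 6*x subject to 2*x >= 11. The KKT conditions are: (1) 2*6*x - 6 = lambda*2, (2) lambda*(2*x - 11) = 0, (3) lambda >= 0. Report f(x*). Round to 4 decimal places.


Step 1: Try lambda = 0 (constraint inactive).
x_unc = 6/(2*6) = 0.5
Check: 2*0.5 = 1.0 < 11 -- violated!
Step 2: Constraint must be active: 2*x = 11
x* = 11/2 = 5.5
lambda = (2*6*5.5 - 6)/2 = 30.0
Step 3: Compute optimal value.
f(x*) = 6*5.5^2 - 6*5.5 = 148.5


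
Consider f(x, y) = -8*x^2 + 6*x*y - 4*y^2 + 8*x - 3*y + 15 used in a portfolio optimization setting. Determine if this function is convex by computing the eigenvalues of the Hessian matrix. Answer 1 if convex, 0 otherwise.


The Hessian of f(x,y) = -8*x^2 + 6*x*y - 4*y^2 + 8*x - 3*y + 15 is:
H = [[-16, 6], [6, -8]]
Trace = -16 - 8 = -24
Determinant = -16*-8 - (6)^2 = 92
Discriminant = (-24)^2 - 4*92 = 208.0
Eigenvalues: lambda_1 = -19.2111, lambda_2 = -4.7889
The function is not convex.

0


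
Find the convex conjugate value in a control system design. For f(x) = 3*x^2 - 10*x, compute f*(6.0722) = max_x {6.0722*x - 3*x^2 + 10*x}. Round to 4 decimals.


f*(y) = sup_x {y*x - a*x^2 - b*x} = sup_x {(y-b)*x - a*x^2}
FOC: (y - b) - 2a*x = 0 => x* = (y - b)/(2a)
x* = (6.0722 + 10)/(2*3) = 2.6787
f*(6.0722) = (y-b)^2/(4a) = (6.0722 + 10)^2/(4*3)
= 258.3156/12 = 21.5263


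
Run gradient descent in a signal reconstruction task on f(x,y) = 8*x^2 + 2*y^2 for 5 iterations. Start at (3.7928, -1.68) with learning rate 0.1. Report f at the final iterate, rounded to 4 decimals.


Gradient descent on f(x,y) = 8*x^2 + 2*y^2.
Starting point: (3.7928, -1.68), alpha = 0.1
Step 1: grad_x = 2*8*3.7928 = 60.6848, grad_y = 2*2*-1.68 = -6.72
  x_1 = 3.7928 - 0.1*60.6848 = -2.2757
  y_1 = -1.68 - 0.1*-6.72 = -1.008
Step 2: grad_x = 2*8*-2.2757 = -36.4109, grad_y = 2*2*-1.008 = -4.032
  x_2 = -2.2757 - 0.1*-36.4109 = 1.3654
  y_2 = -1.008 - 0.1*-4.032 = -0.6048
Step 3: grad_x = 2*8*1.3654 = 21.8465, grad_y = 2*2*-0.6048 = -2.4192
  x_3 = 1.3654 - 0.1*21.8465 = -0.8192
  y_3 = -0.6048 - 0.1*-2.4192 = -0.3629
Step 4: grad_x = 2*8*-0.8192 = -13.1079, grad_y = 2*2*-0.3629 = -1.4515
  x_4 = -0.8192 - 0.1*-13.1079 = 0.4915
  y_4 = -0.3629 - 0.1*-1.4515 = -0.2177
Step 5: grad_x = 2*8*0.4915 = 7.8648, grad_y = 2*2*-0.2177 = -0.8709
  x_5 = 0.4915 - 0.1*7.8648 = -0.2949
  y_5 = -0.2177 - 0.1*-0.8709 = -0.1306
f(-0.2949, -0.1306) = 8*(-0.2949)^2 + 2*(-0.1306)^2 = 0.73


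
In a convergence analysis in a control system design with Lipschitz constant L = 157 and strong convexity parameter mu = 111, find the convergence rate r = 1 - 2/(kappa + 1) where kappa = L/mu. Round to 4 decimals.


Step 1: Compute the condition number.
kappa = L/mu = 157/111 = 1.4144
Step 2: Compute the convergence rate.
r = 1 - 2/(kappa + 1) = 1 - 2*mu/(L + mu) = (L - mu)/(L + mu) = 46/268 = 0.1716


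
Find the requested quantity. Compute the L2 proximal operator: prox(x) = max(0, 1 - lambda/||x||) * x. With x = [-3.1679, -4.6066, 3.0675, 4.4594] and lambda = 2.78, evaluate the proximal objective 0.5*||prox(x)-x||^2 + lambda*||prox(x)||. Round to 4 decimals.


Step 1: Compute ||x||.
||x|| = 7.7815
Step 2: Compute scaling factor.
scale = max(0, 1 - 2.78/7.7815) = 0.6427
Step 3: prox(x) = [-2.0361, -2.9609, 1.9716, 2.8663]
||prox(x)|| = 5.0015
Step 4: Proximal objective.
0.5*||prox-x||^2 = 3.8642
lambda*||prox|| = 13.9042
Total = 17.7684


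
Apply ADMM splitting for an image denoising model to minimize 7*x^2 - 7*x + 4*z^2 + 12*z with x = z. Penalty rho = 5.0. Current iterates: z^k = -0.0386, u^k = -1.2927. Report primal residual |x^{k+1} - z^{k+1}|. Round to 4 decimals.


ADMM iteration with rho = 5.0, z^k = -0.0386, u^k = -1.2927
Step 1: x-update.
Minimize 7*x^2 - 7*x + (5.0/2)*(x + 0.0386 - 1.2927)^2
FOC: (2*7 + 5.0)*x = 7 + 5.0*(-0.0386 + 1.2927)
x^{k+1} = 0.6984
Step 2: z-update.
Minimize 4*z^2 + 12*z + (5.0/2)*(0.6984 - z - 1.2927)^2
FOC: (2*4 + 5.0)*z = -12 + 5.0*(0.6984 - 1.2927)
z^{k+1} = -1.1516
Step 3: u-update.
u^{k+1} = -1.2927 + 0.6984 + 1.1516 = 0.5574
Step 4: Primal residual = |0.6984 + 1.1516| = 1.8501


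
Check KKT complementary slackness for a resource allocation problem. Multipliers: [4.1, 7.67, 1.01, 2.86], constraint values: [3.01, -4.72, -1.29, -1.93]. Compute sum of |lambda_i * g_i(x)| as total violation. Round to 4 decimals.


KKT complementary slackness check:
lambda_1 * g_1 = 4.1 * 3.01 = 12.341
lambda_2 * g_2 = 7.67 * -4.72 = -36.2024
lambda_3 * g_3 = 1.01 * -1.29 = -1.3029
lambda_4 * g_4 = 2.86 * -1.93 = -5.5198
Total violation = 12.341 + 36.2024 + 1.3029 + 5.5198 = 55.3661


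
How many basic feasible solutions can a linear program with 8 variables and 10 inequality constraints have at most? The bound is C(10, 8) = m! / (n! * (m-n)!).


Each vertex corresponds to some choice of n active constraints out of m, so the number of vertices is at most C(m, n) = m! / (n!(m-n)!).
m = 10, n = 8
Numerator: 10 * 9 * 8 * 7 * 6 * 5 * 4 * 3
Denominator: 8! = 40320
C(10, 8) = 45


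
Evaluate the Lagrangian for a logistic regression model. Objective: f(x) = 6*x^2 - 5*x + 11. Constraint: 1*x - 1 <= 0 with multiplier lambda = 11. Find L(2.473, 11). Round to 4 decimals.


Step 1: Evaluate f(x).
f(2.473) = 6*2.473^2 - 5*2.473 + 11 = 35.3294
Step 2: Evaluate g(x).
g(2.473) = 1*2.473 - 1 = 1.473
Step 3: Compute Lagrangian.
L = 35.3294 + 11*1.473 = 51.5324


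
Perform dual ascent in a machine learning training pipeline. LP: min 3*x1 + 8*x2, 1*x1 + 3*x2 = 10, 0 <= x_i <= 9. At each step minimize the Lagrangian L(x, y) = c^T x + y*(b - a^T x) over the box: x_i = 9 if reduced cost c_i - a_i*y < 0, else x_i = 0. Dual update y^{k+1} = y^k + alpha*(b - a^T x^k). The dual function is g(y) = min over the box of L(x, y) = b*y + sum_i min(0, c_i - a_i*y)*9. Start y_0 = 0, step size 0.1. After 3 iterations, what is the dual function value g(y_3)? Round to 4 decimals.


Dual ascent for LP: min 3*x1 + 8*x2, 1*x1 + 3*x2 = 10, 0 <= x_i <= 9
Step 1: y^k = 0.0, reduced costs: (3.0, 8.0)
  x^k = (0.0, 0.0), subgradient = b - a^T x = 10.0
  y^{k+1} = 0.0 + 0.1*10.0 = 1.0
Step 2: y^k = 1.0, reduced costs: (2.0, 5.0)
  x^k = (0.0, 0.0), subgradient = b - a^T x = 10.0
  y^{k+1} = 1.0 + 0.1*10.0 = 2.0
Step 3: y^k = 2.0, reduced costs: (1.0, 2.0)
  x^k = (0.0, 0.0), subgradient = b - a^T x = 10.0
  y^{k+1} = 2.0 + 0.1*10.0 = 3.0
Dual objective at y_3 = 3.0: reduced costs (0.0, -1.0), box minimizer x = (0.0, 9.0)
g(y_3) = b*y + (c1 - a1*y)*x1 + (c2 - a2*y)*x2 = 10*3.0 + 0.0*0.0 + (-1.0)*9.0 = 30.0 + 0.0 - 9.0 = 21.0


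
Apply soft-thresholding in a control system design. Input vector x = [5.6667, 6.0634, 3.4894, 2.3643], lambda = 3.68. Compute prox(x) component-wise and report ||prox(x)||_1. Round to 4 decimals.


Soft-thresholding with lambda = 3.68:
prox(5.6667) = sign(5.6667)*max(|5.6667| - 3.68, 0) = 1.9867
prox(6.0634) = sign(6.0634)*max(|6.0634| - 3.68, 0) = 2.3834
prox(3.4894) = sign(3.4894)*max(|3.4894| - 3.68, 0) = 0.0
prox(2.3643) = sign(2.3643)*max(|2.3643| - 3.68, 0) = 0.0
prox(x) = [1.9867, 2.3834, 0.0, 0.0]
||prox(x)||_1 = 1.9867 + 2.3834 + 0.0 + 0.0 = 4.3701


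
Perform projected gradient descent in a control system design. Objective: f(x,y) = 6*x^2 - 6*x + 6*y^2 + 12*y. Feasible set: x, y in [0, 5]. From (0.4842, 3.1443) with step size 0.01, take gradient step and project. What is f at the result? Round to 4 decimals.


Step 1: Compute gradient at (0.4842, 3.1443).
grad_x = 2*6*0.4842 - 6 = -0.1896
grad_y = 2*6*3.1443 + 12 = 49.7316
Step 2: Gradient step.
x_raw = 0.4842 - 0.01*-0.1896 = 0.4861
y_raw = 3.1443 - 0.01*49.7316 = 2.647
Step 3: Project onto [0, 5].
x_proj = clip(0.4861) = 0.4861
y_proj = clip(2.647) = 2.647
Step 4: Evaluate f.
f(0.4861, 2.647) = 72.3041


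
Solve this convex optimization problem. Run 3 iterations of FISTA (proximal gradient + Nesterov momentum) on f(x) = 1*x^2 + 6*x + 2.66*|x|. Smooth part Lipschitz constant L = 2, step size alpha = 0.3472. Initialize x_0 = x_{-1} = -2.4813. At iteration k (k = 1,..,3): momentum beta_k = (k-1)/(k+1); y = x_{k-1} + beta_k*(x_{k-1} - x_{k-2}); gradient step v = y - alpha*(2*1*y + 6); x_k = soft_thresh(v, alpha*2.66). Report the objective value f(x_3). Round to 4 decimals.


FISTA on f(x) = 1*x^2 + 6*x + 2.66*|x|
L = 2, alpha = 0.3472
Iteration 1: beta = 0.0, y = -2.4813 + 0.0*(-2.4813 + 2.4813) = -2.4813
  grad(y) = 1.0374, v = y - alpha*grad = -2.8415
  prox(v) = soft_thresh(-2.8415, 0.9236) = -1.9179
Iteration 2: beta = 0.3333, y = -1.9179 + 0.3333*(-1.9179 + 2.4813) = -1.7301
  grad(y) = 2.5397, v = y - alpha*grad = -2.6119
  prox(v) = soft_thresh(-2.6119, 0.9236) = -1.6884
Iteration 3: beta = 0.5, y = -1.6884 + 0.5*(-1.6884 + 1.9179) = -1.5736
  grad(y) = 2.8528, v = y - alpha*grad = -2.5641
  prox(v) = soft_thresh(-2.5641, 0.9236) = -1.6405
f(x_3) = 1*(-1.6405)^2 + 6*(-1.6405) + 2.66*|-1.6405| = -2.788


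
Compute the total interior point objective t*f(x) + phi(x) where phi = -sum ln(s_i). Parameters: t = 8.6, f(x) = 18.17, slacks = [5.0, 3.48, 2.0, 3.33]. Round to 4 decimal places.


Step 1: Compute log-barrier.
ln values: [1.6094, 1.247, 0.6931, 1.203]
phi = -(1.6094 + 1.247 + 0.6931 + 1.203) = -4.7526
Step 2: Compute augmented objective.
t*f(x) = 8.6*18.17 = 156.262
Total = 156.262 - 4.7526 = 151.5094


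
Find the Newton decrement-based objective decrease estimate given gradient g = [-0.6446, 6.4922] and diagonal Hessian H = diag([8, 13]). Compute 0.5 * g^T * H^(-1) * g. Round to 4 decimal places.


Step 1: H is diagonal, so H^(-1) * g = [-0.0806, 0.4994].
Step 2: g^T H^(-1) g = sum_i g_i^2 / H_ii
  = (-0.6446)^2/8 + (6.4922)^2/13
  = 0.0519 + 3.2422 = 3.2941
Step 3: Objective decrease = 0.5 * g^T H^(-1) g = 1.6471


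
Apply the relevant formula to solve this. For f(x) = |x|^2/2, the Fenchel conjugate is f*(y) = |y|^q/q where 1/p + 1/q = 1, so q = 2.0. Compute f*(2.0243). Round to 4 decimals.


The conjugate exponent q satisfies 1/p + 1/q = 1.
p = 2, so q = 2/(2 - 1) = 2.0
|y|^q = 2.0243^2.0 = 4.0978
f*(2.0243) = 4.0978 / 2.0 = 2.0489


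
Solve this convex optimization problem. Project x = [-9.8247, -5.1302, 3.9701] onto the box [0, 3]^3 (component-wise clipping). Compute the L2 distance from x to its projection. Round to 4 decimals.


Project each component onto [0, 3].
clip(-9.8247) = 0.0, clip(-5.1302) = 0.0, clip(3.9701) = 3.0
Projection = [0.0, 0.0, 3.0]
Squared diffs: [96.5247, 26.319, 0.9411]
Distance = sqrt(123.7848) = 11.1259


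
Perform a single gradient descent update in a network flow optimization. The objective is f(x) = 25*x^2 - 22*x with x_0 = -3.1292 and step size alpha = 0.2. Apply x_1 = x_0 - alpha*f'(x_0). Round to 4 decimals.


We compute the gradient at x_0 and apply the update.
f'(x) = 50*x - 22
f'(-3.1292) = 50*-3.1292 - 22 = -178.46
x_1 = -3.1292 - 0.2*-178.46 = 32.5628


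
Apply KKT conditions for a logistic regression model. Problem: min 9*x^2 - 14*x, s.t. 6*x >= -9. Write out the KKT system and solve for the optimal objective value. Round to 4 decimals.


Step 1: Try lambda = 0 (constraint inactive).
Stationarity: 2*9*x - 14 = 0
x* = 14/(2*9) = 7/9 = 0.7778 (rounded; the exact value 7/9 is used below)
Check constraint: 6*0.7778 = 4.6668 >= -9 -- satisfied.
Step 2: Compute optimal value.
f(x*) = 9*(7/9)^2 - 14*(7/9) = -5.4444


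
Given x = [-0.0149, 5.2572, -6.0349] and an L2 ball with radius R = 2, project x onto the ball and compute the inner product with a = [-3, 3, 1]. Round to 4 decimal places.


Step 1: Compute ||x|| (intermediates to 6 decimals).
||x|| = sqrt((-0.0149)^2 + 5.2572^2 + (-6.0349)^2) = 8.003649
Step 2: Project.
Since ||x|| > R, scale = R/||x|| = 2/8.003649 = 0.249886, proj(x) = scale * x
proj(x) = [-0.003723, 1.313701, -1.508037]
Step 3: Dot product.
a^T * proj(x) = -3*(-0.003723) + 3*1.313701 + 1*(-1.508037) = 2.4442


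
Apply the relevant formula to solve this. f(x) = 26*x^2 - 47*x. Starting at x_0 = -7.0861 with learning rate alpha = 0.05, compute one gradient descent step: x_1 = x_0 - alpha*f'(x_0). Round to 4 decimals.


We compute the gradient at x_0 and apply the update.
f'(x) = 52*x - 47
f'(-7.0861) = 52*-7.0861 - 47 = -415.4772
x_1 = -7.0861 - 0.05*-415.4772 = 13.6878


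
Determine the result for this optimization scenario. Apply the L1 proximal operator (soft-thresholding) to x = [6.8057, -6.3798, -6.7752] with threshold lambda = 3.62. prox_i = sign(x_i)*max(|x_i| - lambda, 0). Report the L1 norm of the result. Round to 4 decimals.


Soft-thresholding with lambda = 3.62:
prox(6.8057) = sign(6.8057)*max(|6.8057| - 3.62, 0) = 3.1857
prox(-6.3798) = sign(-6.3798)*max(|-6.3798| - 3.62, 0) = -2.7598
prox(-6.7752) = sign(-6.7752)*max(|-6.7752| - 3.62, 0) = -3.1552
prox(x) = [3.1857, -2.7598, -3.1552]
||prox(x)||_1 = 3.1857 + 2.7598 + 3.1552 = 9.1007


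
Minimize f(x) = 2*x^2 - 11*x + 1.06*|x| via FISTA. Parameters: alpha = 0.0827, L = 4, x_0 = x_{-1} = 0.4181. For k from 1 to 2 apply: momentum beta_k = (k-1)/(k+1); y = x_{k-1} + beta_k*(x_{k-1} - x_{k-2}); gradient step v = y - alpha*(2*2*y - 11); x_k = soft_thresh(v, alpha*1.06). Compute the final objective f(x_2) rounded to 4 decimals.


FISTA on f(x) = 2*x^2 - 11*x + 1.06*|x|
L = 4, alpha = 0.0827
Iteration 1: beta = 0.0, y = 0.4181 + 0.0*(0.4181 - 0.4181) = 0.4181
  grad(y) = -9.3276, v = y - alpha*grad = 1.1895
  prox(v) = soft_thresh(1.1895, 0.0877) = 1.1018
Iteration 2: beta = 0.3333, y = 1.1018 + 0.3333*(1.1018 - 0.4181) = 1.3297
  grad(y) = -5.681, v = y - alpha*grad = 1.7996
  prox(v) = soft_thresh(1.7996, 0.0877) = 1.7119
f(x_2) = 2*1.7119^2 - 11*1.7119 + 1.06*|1.7119| = -11.1551


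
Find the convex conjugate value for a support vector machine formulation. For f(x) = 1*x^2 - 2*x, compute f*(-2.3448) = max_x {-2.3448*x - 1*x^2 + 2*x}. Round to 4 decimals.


f*(y) = sup_x {y*x - a*x^2 - b*x} = sup_x {(y-b)*x - a*x^2}
FOC: (y - b) - 2a*x = 0 => x* = (y - b)/(2a)
x* = (-2.3448 + 2)/(2*1) = -0.1724
f*(-2.3448) = (y-b)^2/(4a) = (-2.3448 + 2)^2/(4*1)
= 0.1189/4 = 0.0297


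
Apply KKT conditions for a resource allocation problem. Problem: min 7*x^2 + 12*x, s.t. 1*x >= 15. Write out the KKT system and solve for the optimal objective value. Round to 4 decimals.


Step 1: Try lambda = 0 (constraint inactive).
x_unc = -12/(2*7) = -0.8571
Check: 1*-0.8571 = -0.8571 < 15 -- violated!
Step 2: Constraint must be active: 1*x = 15
x* = 15/1 = 15.0
lambda = (2*7*15.0 + 12)/1 = 222.0
Step 3: Compute optimal value.
f(x*) = 7*15.0^2 + 12*15.0 = 1755.0


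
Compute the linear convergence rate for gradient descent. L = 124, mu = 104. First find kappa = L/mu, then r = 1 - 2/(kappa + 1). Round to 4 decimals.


Step 1: Compute the condition number.
kappa = L/mu = 124/104 = 1.1923
Step 2: Compute the convergence rate.
r = 1 - 2/(kappa + 1) = 1 - 2*mu/(L + mu) = (L - mu)/(L + mu) = 20/228 = 0.0877


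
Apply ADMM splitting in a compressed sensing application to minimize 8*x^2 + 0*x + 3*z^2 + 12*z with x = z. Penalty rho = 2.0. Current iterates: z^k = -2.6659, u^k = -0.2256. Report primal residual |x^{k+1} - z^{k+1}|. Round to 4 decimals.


ADMM iteration with rho = 2.0, z^k = -2.6659, u^k = -0.2256
Step 1: x-update.
Minimize 8*x^2 + 0*x + (2.0/2)*(x + 2.6659 - 0.2256)^2
FOC: (2*8 + 2.0)*x = 0 + 2.0*(-2.6659 + 0.2256)
x^{k+1} = -0.2711
Step 2: z-update.
Minimize 3*z^2 + 12*z + (2.0/2)*(-0.2711 - z - 0.2256)^2
FOC: (2*3 + 2.0)*z = -12 + 2.0*(-0.2711 - 0.2256)
z^{k+1} = -1.6242
Step 3: u-update.
u^{k+1} = -0.2256 - 0.2711 + 1.6242 = 1.1274
Step 4: Primal residual = |-0.2711 + 1.6242| = 1.353


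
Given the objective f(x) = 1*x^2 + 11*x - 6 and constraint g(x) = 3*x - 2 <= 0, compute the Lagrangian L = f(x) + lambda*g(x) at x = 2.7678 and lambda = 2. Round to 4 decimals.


Step 1: Evaluate f(x).
f(2.7678) = 1*2.7678^2 + 11*2.7678 - 6 = 32.1065
Step 2: Evaluate g(x).
g(2.7678) = 3*2.7678 - 2 = 6.3034
Step 3: Compute Lagrangian.
L = 32.1065 + 2*6.3034 = 44.7133


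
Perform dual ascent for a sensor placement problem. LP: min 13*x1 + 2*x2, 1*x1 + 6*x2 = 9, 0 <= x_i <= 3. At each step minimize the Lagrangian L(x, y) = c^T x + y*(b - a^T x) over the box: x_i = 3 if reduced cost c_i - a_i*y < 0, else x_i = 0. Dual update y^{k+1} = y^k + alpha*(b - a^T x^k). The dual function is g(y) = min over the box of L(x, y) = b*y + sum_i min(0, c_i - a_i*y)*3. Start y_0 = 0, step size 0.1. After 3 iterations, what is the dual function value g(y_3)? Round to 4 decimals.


Dual ascent for LP: min 13*x1 + 2*x2, 1*x1 + 6*x2 = 9, 0 <= x_i <= 3
Step 1: y^k = 0.0, reduced costs: (13.0, 2.0)
  x^k = (0.0, 0.0), subgradient = b - a^T x = 9.0
  y^{k+1} = 0.0 + 0.1*9.0 = 0.9
Step 2: y^k = 0.9, reduced costs: (12.1, -3.4)
  x^k = (0.0, 3.0), subgradient = b - a^T x = -9.0
  y^{k+1} = 0.9 + 0.1*-9.0 = 0.0
Step 3: y^k = 0.0, reduced costs: (13.0, 2.0)
  x^k = (0.0, 0.0), subgradient = b - a^T x = 9.0
  y^{k+1} = 0.0 + 0.1*9.0 = 0.9
Dual objective at y_3 = 0.9: reduced costs (12.1, -3.4), box minimizer x = (0.0, 3.0)
g(y_3) = b*y + (c1 - a1*y)*x1 + (c2 - a2*y)*x2 = 9*0.9 + 12.1*0.0 + (-3.4)*3.0 = 8.1 + 0.0 - 10.2 = -2.1


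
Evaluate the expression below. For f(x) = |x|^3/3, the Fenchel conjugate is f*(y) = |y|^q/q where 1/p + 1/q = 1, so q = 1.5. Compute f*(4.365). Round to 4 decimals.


The conjugate exponent q satisfies 1/p + 1/q = 1.
p = 3, so q = 3/(3 - 1) = 1.5
|y|^q = 4.365^1.5 = 9.1196
f*(4.365) = 9.1196 / 1.5 = 6.0797


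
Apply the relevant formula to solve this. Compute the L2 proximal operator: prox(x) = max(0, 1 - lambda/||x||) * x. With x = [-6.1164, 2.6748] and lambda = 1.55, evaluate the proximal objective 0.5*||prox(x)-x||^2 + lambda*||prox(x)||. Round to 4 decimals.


Step 1: Compute ||x||.
||x|| = 6.6757
Step 2: Compute scaling factor.
scale = max(0, 1 - 1.55/6.6757) = 0.7678
Step 3: prox(x) = [-4.6963, 2.0538]
||prox(x)|| = 5.1257
Step 4: Proximal objective.
0.5*||prox-x||^2 = 1.2013
lambda*||prox|| = 7.9448
Total = 9.1461


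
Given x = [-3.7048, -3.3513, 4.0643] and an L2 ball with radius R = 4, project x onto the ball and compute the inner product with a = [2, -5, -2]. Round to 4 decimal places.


Step 1: Compute ||x|| (intermediates to 6 decimals).
||x|| = sqrt((-3.7048)^2 + (-3.3513)^2 + 4.0643^2) = 6.440131
Step 2: Project.
Since ||x|| > R, scale = R/||x|| = 4/6.440131 = 0.621105, proj(x) = scale * x
proj(x) = [-2.30107, -2.081509, 2.524357]
Step 3: Dot product.
a^T * proj(x) = 2*(-2.30107) - 5*(-2.081509) - 2*2.524357 = 0.7567


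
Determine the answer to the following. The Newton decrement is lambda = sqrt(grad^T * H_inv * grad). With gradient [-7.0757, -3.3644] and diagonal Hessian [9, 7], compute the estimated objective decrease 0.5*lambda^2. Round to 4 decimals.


Step 1: H is diagonal, so H^(-1) * g = [-0.7862, -0.4806].
Step 2: g^T H^(-1) g = sum_i g_i^2 / H_ii
  = (-7.0757)^2/9 + (-3.3644)^2/7
  = 5.5628 + 1.617 = 7.1799
Step 3: Objective decrease = 0.5 * g^T H^(-1) g = 3.5899


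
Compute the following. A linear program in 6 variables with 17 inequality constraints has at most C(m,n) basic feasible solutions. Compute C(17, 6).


Each vertex corresponds to some choice of n active constraints out of m, so the number of vertices is at most C(m, n) = m! / (n!(m-n)!).
m = 17, n = 6
Numerator: 17 * 16 * 15 * 14 * 13 * 12
Denominator: 6! = 720
C(17, 6) = 12376


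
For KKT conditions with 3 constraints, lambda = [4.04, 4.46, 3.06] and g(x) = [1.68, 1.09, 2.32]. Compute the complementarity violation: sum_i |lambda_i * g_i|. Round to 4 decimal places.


KKT complementary slackness check:
lambda_1 * g_1 = 4.04 * 1.68 = 6.7872
lambda_2 * g_2 = 4.46 * 1.09 = 4.8614
lambda_3 * g_3 = 3.06 * 2.32 = 7.0992
Total violation = 6.7872 + 4.8614 + 7.0992 = 18.7478


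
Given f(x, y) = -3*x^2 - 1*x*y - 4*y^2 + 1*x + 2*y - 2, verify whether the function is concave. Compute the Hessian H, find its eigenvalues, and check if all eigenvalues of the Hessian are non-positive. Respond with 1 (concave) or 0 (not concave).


The Hessian of f(x,y) = -3*x^2 - 1*x*y - 4*y^2 + 1*x + 2*y - 2 is:
H = [[-6, -1], [-1, -8]]
Trace = -6 - 8 = -14
Determinant = -6*-8 - (-1)^2 = 47
Discriminant = (-14)^2 - 4*47 = 8.0
Eigenvalues: lambda_1 = -8.4142, lambda_2 = -5.5858
The function is concave.

1


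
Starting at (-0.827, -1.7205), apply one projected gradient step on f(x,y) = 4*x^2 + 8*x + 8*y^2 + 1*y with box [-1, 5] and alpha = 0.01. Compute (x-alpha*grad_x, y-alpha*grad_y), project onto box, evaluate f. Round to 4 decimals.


Step 1: Compute gradient at (-0.827, -1.7205).
grad_x = 2*4*-0.827 + 8 = 1.384
grad_y = 2*8*-1.7205 + 1 = -26.528
Step 2: Gradient step.
x_raw = -0.827 - 0.01*1.384 = -0.8408
y_raw = -1.7205 - 0.01*-26.528 = -1.4552
Step 3: Project onto [-1, 5].
x_proj = clip(-0.8408) = -0.8408
y_proj = clip(-1.4552) = -1.0
Step 4: Evaluate f.
f(-0.8408, -1.0) = 3.1013


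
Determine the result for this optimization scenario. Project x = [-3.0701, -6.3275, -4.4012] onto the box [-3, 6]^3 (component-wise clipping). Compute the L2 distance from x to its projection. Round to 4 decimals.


Project each component onto [-3, 6].
clip(-3.0701) = -3.0, clip(-6.3275) = -3.0, clip(-4.4012) = -3.0
Projection = [-3.0, -3.0, -3.0]
Squared diffs: [0.0049, 11.0723, 1.9634]
Distance = sqrt(13.0406) = 3.6112


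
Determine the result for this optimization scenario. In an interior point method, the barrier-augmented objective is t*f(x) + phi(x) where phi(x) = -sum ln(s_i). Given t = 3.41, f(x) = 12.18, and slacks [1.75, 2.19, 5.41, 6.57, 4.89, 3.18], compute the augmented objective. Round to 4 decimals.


Step 1: Compute log-barrier.
ln values: [0.5596, 0.7839, 1.6882, 1.8825, 1.5872, 1.1569]
phi = -(0.5596 + 0.7839 + 1.6882 + 1.8825 + 1.5872 + 1.1569) = -7.6584
Step 2: Compute augmented objective.
t*f(x) = 3.41*12.18 = 41.5338
Total = 41.5338 - 7.6584 = 33.8754


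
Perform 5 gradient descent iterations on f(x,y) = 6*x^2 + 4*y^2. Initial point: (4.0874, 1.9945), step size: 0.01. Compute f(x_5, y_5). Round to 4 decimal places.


Gradient descent on f(x,y) = 6*x^2 + 4*y^2.
Starting point: (4.0874, 1.9945), alpha = 0.01
Step 1: grad_x = 2*6*4.0874 = 49.0488, grad_y = 2*4*1.9945 = 15.956
  x_1 = 4.0874 - 0.01*49.0488 = 3.5969
  y_1 = 1.9945 - 0.01*15.956 = 1.8349
Step 2: grad_x = 2*6*3.5969 = 43.1629, grad_y = 2*4*1.8349 = 14.6795
  x_2 = 3.5969 - 0.01*43.1629 = 3.1653
  y_2 = 1.8349 - 0.01*14.6795 = 1.6881
Step 3: grad_x = 2*6*3.1653 = 37.9834, grad_y = 2*4*1.6881 = 13.5052
  x_3 = 3.1653 - 0.01*37.9834 = 2.7854
  y_3 = 1.6881 - 0.01*13.5052 = 1.5531
Step 4: grad_x = 2*6*2.7854 = 33.4254, grad_y = 2*4*1.5531 = 12.4247
  x_4 = 2.7854 - 0.01*33.4254 = 2.4512
  y_4 = 1.5531 - 0.01*12.4247 = 1.4288
Step 5: grad_x = 2*6*2.4512 = 29.4143, grad_y = 2*4*1.4288 = 11.4308
  x_5 = 2.4512 - 0.01*29.4143 = 2.1571
  y_5 = 1.4288 - 0.01*11.4308 = 1.3145
f(2.1571, 1.3145) = 6*2.1571^2 + 4*1.3145^2 = 34.8293


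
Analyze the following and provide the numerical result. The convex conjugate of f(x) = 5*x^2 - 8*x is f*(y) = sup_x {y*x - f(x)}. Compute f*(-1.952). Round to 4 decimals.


f*(y) = sup_x {y*x - a*x^2 - b*x} = sup_x {(y-b)*x - a*x^2}
FOC: (y - b) - 2a*x = 0 => x* = (y - b)/(2a)
x* = (-1.952 + 8)/(2*5) = 0.6048
f*(-1.952) = (y-b)^2/(4a) = (-1.952 + 8)^2/(4*5)
= 36.5783/20 = 1.8289


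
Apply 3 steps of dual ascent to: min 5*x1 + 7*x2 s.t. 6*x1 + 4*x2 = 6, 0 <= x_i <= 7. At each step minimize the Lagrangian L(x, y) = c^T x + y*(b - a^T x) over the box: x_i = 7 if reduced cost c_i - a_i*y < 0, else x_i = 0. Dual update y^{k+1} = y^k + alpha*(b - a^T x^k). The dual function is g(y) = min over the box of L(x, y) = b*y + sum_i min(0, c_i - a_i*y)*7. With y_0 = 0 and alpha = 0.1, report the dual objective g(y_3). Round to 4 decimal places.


Dual ascent for LP: min 5*x1 + 7*x2, 6*x1 + 4*x2 = 6, 0 <= x_i <= 7
Step 1: y^k = 0.0, reduced costs: (5.0, 7.0)
  x^k = (0.0, 0.0), subgradient = b - a^T x = 6.0
  y^{k+1} = 0.0 + 0.1*6.0 = 0.6
Step 2: y^k = 0.6, reduced costs: (1.4, 4.6)
  x^k = (0.0, 0.0), subgradient = b - a^T x = 6.0
  y^{k+1} = 0.6 + 0.1*6.0 = 1.2
Step 3: y^k = 1.2, reduced costs: (-2.2, 2.2)
  x^k = (7.0, 0.0), subgradient = b - a^T x = -36.0
  y^{k+1} = 1.2 + 0.1*-36.0 = -2.4
Dual objective at y_3 = -2.4: reduced costs (19.4, 16.6), box minimizer x = (0.0, 0.0)
g(y_3) = b*y + (c1 - a1*y)*x1 + (c2 - a2*y)*x2 = 6*(-2.4) + 19.4*0.0 + 16.6*0.0 = -14.4 + 0.0 + 0.0 = -14.4


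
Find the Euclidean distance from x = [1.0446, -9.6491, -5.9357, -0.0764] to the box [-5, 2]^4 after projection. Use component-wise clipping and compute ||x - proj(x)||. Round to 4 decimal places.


Project each component onto [-5, 2].
clip(1.0446) = 1.0446, clip(-9.6491) = -5.0, clip(-5.9357) = -5.0, clip(-0.0764) = -0.0764
Projection = [1.0446, -5.0, -5.0, -0.0764]
Squared diffs: [0.0, 21.6141, 0.8755, 0.0]
Distance = sqrt(22.4896) = 4.7423


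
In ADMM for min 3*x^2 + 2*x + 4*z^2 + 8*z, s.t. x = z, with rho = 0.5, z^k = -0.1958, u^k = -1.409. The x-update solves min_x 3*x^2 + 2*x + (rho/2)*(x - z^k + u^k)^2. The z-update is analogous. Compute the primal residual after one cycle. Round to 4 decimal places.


ADMM iteration with rho = 0.5, z^k = -0.1958, u^k = -1.409
Step 1: x-update.
Minimize 3*x^2 + 2*x + (0.5/2)*(x + 0.1958 - 1.409)^2
FOC: (2*3 + 0.5)*x = -2 + 0.5*(-0.1958 + 1.409)
x^{k+1} = -0.2144
Step 2: z-update.
Minimize 4*z^2 + 8*z + (0.5/2)*(-0.2144 - z - 1.409)^2
FOC: (2*4 + 0.5)*z = -8 + 0.5*(-0.2144 - 1.409)
z^{k+1} = -1.0367
Step 3: u-update.
u^{k+1} = -1.409 - 0.2144 + 1.0367 = -0.5867
Step 4: Primal residual = |-0.2144 + 1.0367| = 0.8223


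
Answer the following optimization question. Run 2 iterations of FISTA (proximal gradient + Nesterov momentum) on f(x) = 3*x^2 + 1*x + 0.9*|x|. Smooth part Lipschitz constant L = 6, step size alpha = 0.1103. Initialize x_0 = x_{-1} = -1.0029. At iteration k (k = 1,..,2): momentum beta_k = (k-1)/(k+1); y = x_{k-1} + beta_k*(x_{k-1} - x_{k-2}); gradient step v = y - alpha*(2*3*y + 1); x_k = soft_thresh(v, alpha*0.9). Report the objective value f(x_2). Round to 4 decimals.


FISTA on f(x) = 3*x^2 + 1*x + 0.9*|x|
L = 6, alpha = 0.1103
Iteration 1: beta = 0.0, y = -1.0029 + 0.0*(-1.0029 + 1.0029) = -1.0029
  grad(y) = -5.0174, v = y - alpha*grad = -0.4495
  prox(v) = soft_thresh(-0.4495, 0.0993) = -0.3502
Iteration 2: beta = 0.3333, y = -0.3502 + 0.3333*(-0.3502 + 1.0029) = -0.1326
  grad(y) = 0.2041, v = y - alpha*grad = -0.1552
  prox(v) = soft_thresh(-0.1552, 0.0993) = -0.0559
f(x_2) = 3*(-0.0559)^2 + 1*(-0.0559) + 0.9*|-0.0559| = 0.0038


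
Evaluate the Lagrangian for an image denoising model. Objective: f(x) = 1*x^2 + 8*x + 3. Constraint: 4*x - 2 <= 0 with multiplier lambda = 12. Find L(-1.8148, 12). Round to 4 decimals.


Step 1: Evaluate f(x).
f(-1.8148) = 1*(-1.8148)^2 + 8*(-1.8148) + 3 = -8.2249
Step 2: Evaluate g(x).
g(-1.8148) = 4*-1.8148 - 2 = -9.2592
Step 3: Compute Lagrangian.
L = -8.2249 + 12*-9.2592 = -119.3353


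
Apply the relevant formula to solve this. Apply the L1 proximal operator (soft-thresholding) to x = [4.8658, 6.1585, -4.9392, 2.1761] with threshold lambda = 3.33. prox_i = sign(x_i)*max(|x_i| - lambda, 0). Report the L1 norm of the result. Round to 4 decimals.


Soft-thresholding with lambda = 3.33:
prox(4.8658) = sign(4.8658)*max(|4.8658| - 3.33, 0) = 1.5358
prox(6.1585) = sign(6.1585)*max(|6.1585| - 3.33, 0) = 2.8285
prox(-4.9392) = sign(-4.9392)*max(|-4.9392| - 3.33, 0) = -1.6092
prox(2.1761) = sign(2.1761)*max(|2.1761| - 3.33, 0) = 0.0
prox(x) = [1.5358, 2.8285, -1.6092, 0.0]
||prox(x)||_1 = 1.5358 + 2.8285 + 1.6092 + 0.0 = 5.9735


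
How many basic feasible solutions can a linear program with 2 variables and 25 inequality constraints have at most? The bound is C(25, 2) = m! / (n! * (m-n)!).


Each vertex corresponds to some choice of n active constraints out of m, so the number of vertices is at most C(m, n) = m! / (n!(m-n)!).
m = 25, n = 2
Numerator: 25 * 24
Denominator: 2! = 2
C(25, 2) = 300


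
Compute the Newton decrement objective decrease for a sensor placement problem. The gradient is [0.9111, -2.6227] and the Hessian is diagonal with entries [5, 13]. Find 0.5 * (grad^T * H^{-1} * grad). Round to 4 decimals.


Step 1: H is diagonal, so H^(-1) * g = [0.1822, -0.2017].
Step 2: g^T H^(-1) g = sum_i g_i^2 / H_ii
  = (0.9111)^2/5 + (-2.6227)^2/13
  = 0.166 + 0.5291 = 0.6951
Step 3: Objective decrease = 0.5 * g^T H^(-1) g = 0.3476


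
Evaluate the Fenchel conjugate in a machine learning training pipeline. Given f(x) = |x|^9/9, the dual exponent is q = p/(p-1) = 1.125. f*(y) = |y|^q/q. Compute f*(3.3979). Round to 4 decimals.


The conjugate exponent q satisfies 1/p + 1/q = 1.
p = 9, so q = 9/(9 - 1) = 1.125
|y|^q = 3.3979^1.125 = 3.9592
f*(3.3979) = 3.9592 / 1.125 = 3.5193


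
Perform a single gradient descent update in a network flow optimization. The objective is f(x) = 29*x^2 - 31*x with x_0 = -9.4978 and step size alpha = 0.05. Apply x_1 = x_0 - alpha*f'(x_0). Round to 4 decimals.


We compute the gradient at x_0 and apply the update.
f'(x) = 58*x - 31
f'(-9.4978) = 58*-9.4978 - 31 = -581.8724
x_1 = -9.4978 - 0.05*-581.8724 = 19.5958


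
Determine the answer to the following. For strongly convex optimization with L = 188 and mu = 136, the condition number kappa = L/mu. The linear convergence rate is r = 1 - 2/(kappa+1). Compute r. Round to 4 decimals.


Step 1: Compute the condition number.
kappa = L/mu = 188/136 = 1.3824
Step 2: Compute the convergence rate.
r = 1 - 2/(kappa + 1) = 1 - 2*mu/(L + mu) = (L - mu)/(L + mu) = 52/324 = 0.1605


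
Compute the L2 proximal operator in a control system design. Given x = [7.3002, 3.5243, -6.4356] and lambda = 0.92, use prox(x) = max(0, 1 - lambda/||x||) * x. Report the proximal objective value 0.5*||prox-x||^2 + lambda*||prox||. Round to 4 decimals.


Step 1: Compute ||x||.
||x|| = 10.3504
Step 2: Compute scaling factor.
scale = max(0, 1 - 0.92/10.3504) = 0.9111
Step 3: prox(x) = [6.6513, 3.211, -5.8636]
||prox(x)|| = 9.4304
Step 4: Proximal objective.
0.5*||prox-x||^2 = 0.4232
lambda*||prox|| = 8.676
Total = 9.0992
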